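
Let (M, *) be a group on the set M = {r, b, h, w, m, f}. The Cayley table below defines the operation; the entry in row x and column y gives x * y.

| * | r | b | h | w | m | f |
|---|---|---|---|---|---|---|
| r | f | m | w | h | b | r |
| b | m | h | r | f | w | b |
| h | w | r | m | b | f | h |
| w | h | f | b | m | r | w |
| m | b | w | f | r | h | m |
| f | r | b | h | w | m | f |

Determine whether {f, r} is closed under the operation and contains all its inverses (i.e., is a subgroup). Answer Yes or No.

{f, r} contains the identity f.
Checking products: every product of two elements of {f, r} (read from the table) lies in {f, r}, so the set is closed.
In a finite group, a nonempty closed subset is a subgroup. So {f, r} ≤ M.

Yes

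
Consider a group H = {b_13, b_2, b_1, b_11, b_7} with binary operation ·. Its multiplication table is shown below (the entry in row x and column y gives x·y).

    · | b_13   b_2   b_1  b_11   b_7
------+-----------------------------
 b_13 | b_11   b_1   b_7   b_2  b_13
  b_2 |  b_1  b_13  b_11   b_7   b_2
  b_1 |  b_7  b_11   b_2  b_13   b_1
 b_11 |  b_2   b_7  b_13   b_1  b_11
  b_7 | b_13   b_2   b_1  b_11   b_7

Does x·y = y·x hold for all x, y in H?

Yes

Check whether the table is symmetric across its main diagonal.
Every entry (row x, col y) equals the entry (row y, col x), so H is abelian.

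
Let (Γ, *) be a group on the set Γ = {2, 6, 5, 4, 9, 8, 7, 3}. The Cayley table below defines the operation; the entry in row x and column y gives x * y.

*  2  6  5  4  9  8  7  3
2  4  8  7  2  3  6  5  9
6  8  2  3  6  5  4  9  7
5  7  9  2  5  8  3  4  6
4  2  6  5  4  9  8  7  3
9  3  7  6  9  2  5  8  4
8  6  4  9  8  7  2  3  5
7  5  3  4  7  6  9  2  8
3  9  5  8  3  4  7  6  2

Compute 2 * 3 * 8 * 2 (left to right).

2 * 3 = 9
9 * 8 = 5
5 * 2 = 7

7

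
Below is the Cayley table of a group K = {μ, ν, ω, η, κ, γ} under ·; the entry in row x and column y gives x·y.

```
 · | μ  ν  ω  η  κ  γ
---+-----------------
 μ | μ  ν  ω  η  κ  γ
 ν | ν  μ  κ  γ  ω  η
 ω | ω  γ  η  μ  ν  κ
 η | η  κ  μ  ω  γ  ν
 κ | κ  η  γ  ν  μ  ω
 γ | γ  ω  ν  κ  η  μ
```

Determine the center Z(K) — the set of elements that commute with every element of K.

An element z is central iff its row equals its column in the table.
For η: η·ν = κ ≠ γ = ν·η, so η ∉ Z.
Checking each element this way leaves Z(K) = {μ}.

{μ}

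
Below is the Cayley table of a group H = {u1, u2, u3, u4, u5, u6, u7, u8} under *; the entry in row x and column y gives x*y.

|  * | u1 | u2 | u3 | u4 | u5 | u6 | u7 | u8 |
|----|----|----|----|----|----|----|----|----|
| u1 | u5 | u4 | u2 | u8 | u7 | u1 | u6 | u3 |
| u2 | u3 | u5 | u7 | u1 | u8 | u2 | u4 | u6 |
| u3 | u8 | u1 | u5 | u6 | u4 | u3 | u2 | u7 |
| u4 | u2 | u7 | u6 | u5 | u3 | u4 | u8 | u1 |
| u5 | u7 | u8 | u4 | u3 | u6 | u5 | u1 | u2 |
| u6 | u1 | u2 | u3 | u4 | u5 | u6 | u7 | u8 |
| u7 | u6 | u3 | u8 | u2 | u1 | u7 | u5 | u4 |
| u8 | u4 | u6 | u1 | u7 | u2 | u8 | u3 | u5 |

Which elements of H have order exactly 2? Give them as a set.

Identity is u6. Compute the order of each non-identity element by repeated multiplication:
  u1: u1 → u5 → u7 → u6  (order 4)
  u2: u2 → u5 → u8 → u6  (order 4)
  u3: u3 → u5 → u4 → u6  (order 4)
  u4: u4 → u5 → u3 → u6  (order 4)
  u5: u5 → u6  (order 2)
  u7: u7 → u5 → u1 → u6  (order 4)
  u8: u8 → u5 → u2 → u6  (order 4)
Elements of order 2: {u5}.

{u5}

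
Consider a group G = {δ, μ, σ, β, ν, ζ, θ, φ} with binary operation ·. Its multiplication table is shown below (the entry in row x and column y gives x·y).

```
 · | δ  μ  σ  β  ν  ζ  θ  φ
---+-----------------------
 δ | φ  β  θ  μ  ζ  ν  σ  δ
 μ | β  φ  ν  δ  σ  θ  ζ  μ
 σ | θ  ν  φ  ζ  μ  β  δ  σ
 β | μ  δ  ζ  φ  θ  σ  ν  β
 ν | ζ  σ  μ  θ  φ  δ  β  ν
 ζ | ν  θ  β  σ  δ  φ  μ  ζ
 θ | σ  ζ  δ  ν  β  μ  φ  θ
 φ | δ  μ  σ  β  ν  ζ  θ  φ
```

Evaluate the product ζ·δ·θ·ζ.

σ

ζ·δ = ν
ν·θ = β
β·ζ = σ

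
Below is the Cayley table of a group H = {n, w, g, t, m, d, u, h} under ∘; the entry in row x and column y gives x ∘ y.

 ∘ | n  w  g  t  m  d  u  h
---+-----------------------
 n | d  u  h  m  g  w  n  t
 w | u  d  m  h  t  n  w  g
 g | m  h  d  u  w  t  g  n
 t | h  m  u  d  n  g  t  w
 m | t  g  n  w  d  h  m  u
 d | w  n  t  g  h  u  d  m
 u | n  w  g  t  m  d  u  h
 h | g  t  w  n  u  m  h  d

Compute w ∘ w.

Read row w, column w: w ∘ w = d.

d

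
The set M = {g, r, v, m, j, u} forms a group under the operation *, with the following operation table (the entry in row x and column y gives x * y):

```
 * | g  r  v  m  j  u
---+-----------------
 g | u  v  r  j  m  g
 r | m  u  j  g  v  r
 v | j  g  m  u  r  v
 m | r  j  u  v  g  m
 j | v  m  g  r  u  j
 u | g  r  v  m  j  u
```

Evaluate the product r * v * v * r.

r * v = j
j * v = g
g * r = v
(Structurally, M here is isomorphic to the symmetric group S_3.)

v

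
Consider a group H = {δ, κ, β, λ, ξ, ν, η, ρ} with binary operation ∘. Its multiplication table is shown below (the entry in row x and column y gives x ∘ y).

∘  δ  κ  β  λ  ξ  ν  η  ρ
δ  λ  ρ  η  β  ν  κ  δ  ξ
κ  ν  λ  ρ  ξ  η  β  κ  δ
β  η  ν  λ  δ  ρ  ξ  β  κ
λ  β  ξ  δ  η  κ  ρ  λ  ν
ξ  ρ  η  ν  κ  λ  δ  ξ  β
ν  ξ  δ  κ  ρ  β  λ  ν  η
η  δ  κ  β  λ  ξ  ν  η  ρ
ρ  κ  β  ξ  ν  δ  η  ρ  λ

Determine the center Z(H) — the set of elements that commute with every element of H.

An element z is central iff its row equals its column in the table.
For κ: κ ∘ ν = β ≠ δ = ν ∘ κ, so κ ∉ Z.
Checking each element this way leaves Z(H) = {η, λ}.

{η, λ}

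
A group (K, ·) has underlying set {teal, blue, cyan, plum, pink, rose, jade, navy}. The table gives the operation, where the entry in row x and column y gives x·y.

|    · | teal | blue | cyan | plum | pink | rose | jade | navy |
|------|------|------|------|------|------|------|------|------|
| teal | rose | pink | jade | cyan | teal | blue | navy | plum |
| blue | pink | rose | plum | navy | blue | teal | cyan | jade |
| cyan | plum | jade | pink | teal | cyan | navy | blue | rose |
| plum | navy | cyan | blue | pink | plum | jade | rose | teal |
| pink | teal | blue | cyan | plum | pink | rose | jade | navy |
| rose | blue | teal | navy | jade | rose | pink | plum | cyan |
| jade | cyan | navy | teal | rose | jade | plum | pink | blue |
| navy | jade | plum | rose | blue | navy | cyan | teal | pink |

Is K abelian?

No

blue·jade = cyan but jade·blue = navy.
Since blue and jade do not commute, K is not abelian.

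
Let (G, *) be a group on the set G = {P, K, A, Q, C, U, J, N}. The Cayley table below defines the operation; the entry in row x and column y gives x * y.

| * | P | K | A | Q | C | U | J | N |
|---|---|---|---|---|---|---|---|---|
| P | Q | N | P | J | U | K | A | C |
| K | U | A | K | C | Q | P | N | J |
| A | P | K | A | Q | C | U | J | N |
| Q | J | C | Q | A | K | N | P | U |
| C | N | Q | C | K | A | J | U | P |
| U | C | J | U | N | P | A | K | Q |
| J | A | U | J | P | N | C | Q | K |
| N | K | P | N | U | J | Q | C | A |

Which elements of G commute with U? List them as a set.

Compare row U with column U entry by entry.
Q * U = N = U * Q, so Q commutes with U.
P * U = K but U * P = C, so P does not.
Collecting the elements that commute with U: C(U) = {A, N, Q, U}.

{A, N, Q, U}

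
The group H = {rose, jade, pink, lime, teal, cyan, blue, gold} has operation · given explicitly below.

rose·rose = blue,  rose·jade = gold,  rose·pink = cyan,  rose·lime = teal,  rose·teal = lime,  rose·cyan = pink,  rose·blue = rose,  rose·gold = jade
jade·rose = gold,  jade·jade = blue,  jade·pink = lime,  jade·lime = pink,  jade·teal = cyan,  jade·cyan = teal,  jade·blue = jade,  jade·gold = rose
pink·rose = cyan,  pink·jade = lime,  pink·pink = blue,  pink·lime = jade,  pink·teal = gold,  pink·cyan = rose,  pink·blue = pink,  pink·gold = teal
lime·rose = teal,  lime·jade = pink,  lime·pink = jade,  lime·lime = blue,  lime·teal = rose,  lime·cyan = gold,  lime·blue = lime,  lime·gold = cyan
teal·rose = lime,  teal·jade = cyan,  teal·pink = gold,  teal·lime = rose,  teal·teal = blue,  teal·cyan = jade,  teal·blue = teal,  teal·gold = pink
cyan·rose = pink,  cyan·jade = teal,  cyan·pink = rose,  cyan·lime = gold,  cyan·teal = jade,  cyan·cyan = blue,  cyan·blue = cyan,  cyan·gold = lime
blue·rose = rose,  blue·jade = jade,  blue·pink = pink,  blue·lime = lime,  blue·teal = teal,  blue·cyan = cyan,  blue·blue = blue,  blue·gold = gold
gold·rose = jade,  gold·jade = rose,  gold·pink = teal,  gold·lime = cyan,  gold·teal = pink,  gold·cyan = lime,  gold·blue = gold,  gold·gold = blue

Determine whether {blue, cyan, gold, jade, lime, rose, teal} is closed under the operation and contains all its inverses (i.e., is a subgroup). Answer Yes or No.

teal·gold = pink, which is not in {blue, cyan, gold, jade, lime, rose, teal}.
The subset is not closed under ·, so it is not a subgroup.
(Structurally, H here is isomorphic to the elementary abelian group (Z_2)^3.)

No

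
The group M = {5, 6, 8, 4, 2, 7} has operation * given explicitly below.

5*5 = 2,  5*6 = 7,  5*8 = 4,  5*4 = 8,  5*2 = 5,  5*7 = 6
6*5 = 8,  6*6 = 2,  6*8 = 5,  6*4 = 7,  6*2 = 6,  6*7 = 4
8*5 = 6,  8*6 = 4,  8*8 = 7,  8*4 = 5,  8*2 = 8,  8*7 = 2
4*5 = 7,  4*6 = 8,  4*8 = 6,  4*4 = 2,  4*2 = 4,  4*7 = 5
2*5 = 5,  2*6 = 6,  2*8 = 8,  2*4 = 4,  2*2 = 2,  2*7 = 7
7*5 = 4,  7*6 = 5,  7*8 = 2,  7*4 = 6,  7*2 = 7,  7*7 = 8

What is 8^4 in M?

8^1 = 8
8^2 = 8*8 = 7
8^3 = 7*8 = 2
8^4 = 2*8 = 8

8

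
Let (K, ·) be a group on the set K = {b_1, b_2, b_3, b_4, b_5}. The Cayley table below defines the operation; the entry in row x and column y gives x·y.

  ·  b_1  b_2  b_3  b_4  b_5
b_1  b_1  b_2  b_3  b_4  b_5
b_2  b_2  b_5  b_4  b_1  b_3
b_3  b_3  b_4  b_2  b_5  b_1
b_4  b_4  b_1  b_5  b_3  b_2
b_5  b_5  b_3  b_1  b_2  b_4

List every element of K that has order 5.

{b_2, b_3, b_4, b_5}

Identity is b_1. Compute the order of each non-identity element by repeated multiplication:
  b_2: b_2 → b_5 → b_3 → b_4 → b_1  (order 5)
  b_3: b_3 → b_2 → b_4 → b_5 → b_1  (order 5)
  b_4: b_4 → b_3 → b_5 → b_2 → b_1  (order 5)
  b_5: b_5 → b_4 → b_2 → b_3 → b_1  (order 5)
Elements of order 5: {b_2, b_3, b_4, b_5}.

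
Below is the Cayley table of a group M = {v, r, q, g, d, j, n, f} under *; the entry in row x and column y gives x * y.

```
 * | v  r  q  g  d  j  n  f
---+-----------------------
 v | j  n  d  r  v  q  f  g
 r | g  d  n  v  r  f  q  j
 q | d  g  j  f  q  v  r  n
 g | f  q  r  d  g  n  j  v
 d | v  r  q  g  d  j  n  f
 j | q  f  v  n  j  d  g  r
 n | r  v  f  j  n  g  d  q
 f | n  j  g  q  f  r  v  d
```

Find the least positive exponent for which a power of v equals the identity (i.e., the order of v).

The identity element is d (its row matches the header).
v^1 = v
v^2 = v * v = j
v^3 = j * v = q
v^4 = q * v = d
The first power of v equal to the identity is v^4, so ord(v) = 4.

4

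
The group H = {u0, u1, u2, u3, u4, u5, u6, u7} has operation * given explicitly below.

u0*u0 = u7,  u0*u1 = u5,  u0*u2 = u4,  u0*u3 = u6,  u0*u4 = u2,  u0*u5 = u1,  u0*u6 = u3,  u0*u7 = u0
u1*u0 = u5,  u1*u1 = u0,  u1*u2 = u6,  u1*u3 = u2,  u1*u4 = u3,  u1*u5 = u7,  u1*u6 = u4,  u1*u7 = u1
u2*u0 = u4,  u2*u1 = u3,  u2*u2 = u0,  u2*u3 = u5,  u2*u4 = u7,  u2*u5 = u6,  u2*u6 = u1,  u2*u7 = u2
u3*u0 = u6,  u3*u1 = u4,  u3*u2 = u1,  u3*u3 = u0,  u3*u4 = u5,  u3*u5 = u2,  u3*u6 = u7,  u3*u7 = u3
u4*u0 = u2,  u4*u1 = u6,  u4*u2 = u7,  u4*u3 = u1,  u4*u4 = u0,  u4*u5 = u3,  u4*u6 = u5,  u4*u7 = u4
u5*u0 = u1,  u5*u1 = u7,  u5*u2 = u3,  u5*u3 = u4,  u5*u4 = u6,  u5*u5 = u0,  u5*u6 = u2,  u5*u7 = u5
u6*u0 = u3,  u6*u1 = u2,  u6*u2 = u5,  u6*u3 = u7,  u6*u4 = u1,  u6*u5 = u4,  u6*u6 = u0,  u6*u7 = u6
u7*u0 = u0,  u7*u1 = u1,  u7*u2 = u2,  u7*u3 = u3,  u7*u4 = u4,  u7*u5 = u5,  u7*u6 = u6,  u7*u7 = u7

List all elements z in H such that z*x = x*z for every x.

{u0, u7}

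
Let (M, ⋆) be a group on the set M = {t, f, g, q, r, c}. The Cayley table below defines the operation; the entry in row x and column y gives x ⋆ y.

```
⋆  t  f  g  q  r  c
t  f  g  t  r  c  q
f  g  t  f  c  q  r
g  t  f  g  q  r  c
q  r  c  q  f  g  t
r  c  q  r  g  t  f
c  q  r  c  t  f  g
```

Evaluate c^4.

c^1 = c
c^2 = c ⋆ c = g
c^3 = g ⋆ c = c
c^4 = c ⋆ c = g
(Structurally, M here is isomorphic to the cyclic group Z_6.)

g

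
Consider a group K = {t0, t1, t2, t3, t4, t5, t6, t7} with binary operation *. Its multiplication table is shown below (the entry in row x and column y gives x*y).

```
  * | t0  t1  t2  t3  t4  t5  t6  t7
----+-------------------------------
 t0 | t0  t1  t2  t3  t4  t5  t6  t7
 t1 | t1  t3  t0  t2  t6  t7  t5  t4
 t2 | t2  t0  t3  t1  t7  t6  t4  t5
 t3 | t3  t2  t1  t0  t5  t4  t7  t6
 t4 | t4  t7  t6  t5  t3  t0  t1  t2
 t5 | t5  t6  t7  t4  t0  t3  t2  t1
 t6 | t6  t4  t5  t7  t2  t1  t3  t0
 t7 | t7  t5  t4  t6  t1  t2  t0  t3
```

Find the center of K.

{t0, t3}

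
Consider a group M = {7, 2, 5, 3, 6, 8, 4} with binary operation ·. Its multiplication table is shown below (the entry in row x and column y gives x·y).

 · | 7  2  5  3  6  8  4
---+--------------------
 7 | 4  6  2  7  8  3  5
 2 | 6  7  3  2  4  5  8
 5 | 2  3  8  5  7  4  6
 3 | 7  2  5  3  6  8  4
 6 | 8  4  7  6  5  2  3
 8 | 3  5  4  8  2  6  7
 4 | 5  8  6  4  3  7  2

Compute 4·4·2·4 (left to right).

5

4·4 = 2
2·2 = 7
7·4 = 5
(Structurally, M here is isomorphic to the cyclic group Z_7.)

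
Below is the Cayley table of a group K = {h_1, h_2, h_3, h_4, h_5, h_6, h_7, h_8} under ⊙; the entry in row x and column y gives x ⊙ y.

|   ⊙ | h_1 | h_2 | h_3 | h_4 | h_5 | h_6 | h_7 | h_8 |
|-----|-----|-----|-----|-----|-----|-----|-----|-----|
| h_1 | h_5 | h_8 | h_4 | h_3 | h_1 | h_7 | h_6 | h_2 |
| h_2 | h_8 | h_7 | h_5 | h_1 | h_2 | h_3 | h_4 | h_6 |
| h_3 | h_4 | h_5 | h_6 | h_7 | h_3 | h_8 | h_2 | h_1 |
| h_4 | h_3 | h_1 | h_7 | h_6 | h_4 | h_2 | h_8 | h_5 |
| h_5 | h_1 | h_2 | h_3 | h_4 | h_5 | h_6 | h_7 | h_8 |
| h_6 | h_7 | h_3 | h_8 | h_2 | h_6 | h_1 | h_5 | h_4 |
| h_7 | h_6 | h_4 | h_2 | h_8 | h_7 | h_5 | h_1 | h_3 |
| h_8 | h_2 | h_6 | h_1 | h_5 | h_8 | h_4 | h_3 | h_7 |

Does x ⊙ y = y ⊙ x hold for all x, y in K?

Check whether the table is symmetric across its main diagonal.
Every entry (row x, col y) equals the entry (row y, col x), so K is abelian.

Yes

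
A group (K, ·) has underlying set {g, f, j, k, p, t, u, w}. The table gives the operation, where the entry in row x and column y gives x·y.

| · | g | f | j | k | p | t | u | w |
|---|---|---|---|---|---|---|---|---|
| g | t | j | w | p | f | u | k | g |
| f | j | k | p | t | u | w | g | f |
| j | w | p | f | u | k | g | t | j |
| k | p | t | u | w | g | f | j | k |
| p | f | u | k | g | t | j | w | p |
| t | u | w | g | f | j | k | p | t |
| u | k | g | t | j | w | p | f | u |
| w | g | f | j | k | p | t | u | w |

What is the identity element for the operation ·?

w

The identity e satisfies e·x = x for all x, so its row in the table reproduces the column headers.
Row w reads: g, f, j, k, p, t, u, w — exactly the header order. So w is the identity.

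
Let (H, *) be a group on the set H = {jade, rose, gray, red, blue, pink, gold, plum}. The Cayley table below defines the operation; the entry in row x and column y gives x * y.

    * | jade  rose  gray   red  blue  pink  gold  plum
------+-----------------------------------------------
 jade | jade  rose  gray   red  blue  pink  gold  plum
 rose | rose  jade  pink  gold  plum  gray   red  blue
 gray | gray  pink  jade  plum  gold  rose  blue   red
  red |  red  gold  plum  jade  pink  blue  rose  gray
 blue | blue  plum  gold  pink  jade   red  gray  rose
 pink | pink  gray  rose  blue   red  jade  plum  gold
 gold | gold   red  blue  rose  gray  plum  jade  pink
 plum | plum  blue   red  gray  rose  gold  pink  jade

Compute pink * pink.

jade

Read row pink, column pink: pink * pink = jade.
(Structurally, H here is isomorphic to the elementary abelian group (Z_2)^3.)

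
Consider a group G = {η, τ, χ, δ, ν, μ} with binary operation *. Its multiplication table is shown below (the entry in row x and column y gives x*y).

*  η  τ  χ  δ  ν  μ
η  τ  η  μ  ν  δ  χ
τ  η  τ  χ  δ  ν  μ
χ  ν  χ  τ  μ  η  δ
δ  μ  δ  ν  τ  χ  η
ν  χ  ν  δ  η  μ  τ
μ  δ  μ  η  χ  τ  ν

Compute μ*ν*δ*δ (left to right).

τ

μ*ν = τ
τ*δ = δ
δ*δ = τ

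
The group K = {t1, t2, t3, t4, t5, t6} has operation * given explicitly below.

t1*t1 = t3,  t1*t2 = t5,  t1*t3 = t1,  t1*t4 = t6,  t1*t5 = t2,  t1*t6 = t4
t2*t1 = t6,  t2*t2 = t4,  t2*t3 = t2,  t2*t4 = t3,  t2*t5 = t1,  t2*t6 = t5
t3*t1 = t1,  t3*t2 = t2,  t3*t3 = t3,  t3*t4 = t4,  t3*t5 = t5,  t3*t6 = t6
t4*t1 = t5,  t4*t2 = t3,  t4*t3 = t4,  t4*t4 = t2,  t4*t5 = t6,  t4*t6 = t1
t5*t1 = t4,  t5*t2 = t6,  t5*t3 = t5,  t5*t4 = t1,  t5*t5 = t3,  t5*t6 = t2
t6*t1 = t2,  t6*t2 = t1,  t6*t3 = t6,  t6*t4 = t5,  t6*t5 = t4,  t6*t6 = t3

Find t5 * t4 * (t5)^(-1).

The identity is t3. In row t5, the entry t3 sits in column t5, so t5^(-1) = t5.
t5 * t4 = t1
t1 * t5 = t2

t2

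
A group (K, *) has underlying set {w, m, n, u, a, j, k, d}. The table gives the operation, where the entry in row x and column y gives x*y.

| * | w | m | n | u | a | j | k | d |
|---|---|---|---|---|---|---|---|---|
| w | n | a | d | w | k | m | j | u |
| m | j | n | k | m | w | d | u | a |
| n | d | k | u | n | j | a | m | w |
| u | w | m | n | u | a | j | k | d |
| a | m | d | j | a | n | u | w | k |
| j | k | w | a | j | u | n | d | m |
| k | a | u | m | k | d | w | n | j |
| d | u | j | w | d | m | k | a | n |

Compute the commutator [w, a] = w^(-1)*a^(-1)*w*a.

Identity is u; from the table w^(-1) = d and a^(-1) = j.
d*j = k
k*w = a
a*a = n
(Structurally, K here is isomorphic to the quaternion group Q_8.)

n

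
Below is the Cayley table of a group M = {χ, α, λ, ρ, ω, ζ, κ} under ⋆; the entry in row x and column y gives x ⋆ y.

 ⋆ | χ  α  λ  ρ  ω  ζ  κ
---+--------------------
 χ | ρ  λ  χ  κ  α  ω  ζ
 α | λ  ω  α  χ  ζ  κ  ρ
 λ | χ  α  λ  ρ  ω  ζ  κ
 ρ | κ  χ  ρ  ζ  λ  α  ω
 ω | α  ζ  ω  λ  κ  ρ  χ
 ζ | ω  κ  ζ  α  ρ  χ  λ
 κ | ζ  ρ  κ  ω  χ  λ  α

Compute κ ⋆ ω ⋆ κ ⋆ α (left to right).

κ

κ ⋆ ω = χ
χ ⋆ κ = ζ
ζ ⋆ α = κ
(Structurally, M here is isomorphic to the cyclic group Z_7.)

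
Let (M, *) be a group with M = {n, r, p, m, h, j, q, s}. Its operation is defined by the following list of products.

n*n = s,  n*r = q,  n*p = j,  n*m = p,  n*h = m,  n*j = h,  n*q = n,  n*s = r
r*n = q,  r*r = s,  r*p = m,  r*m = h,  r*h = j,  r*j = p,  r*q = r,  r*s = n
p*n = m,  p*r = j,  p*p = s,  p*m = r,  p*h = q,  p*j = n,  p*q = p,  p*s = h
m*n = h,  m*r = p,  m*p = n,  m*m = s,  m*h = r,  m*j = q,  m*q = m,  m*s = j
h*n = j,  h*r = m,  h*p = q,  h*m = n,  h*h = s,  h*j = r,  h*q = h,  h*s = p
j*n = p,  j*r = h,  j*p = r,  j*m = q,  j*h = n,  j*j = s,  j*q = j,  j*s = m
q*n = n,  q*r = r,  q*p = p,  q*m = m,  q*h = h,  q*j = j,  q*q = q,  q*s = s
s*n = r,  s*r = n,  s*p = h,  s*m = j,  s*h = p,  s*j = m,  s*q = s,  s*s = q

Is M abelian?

j * r = h but r * j = p.
Since j and r do not commute, M is not abelian.

No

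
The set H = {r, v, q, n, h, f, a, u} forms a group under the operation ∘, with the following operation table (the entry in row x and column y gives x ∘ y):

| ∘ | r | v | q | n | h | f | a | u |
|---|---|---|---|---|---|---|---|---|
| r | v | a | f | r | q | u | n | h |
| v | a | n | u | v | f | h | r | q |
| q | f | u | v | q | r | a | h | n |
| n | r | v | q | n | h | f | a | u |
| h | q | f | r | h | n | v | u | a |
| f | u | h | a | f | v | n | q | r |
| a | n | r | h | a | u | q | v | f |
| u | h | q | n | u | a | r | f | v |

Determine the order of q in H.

4

The identity element is n (its row matches the header).
q^1 = q
q^2 = q ∘ q = v
q^3 = v ∘ q = u
q^4 = u ∘ q = n
The first power of q equal to the identity is q^4, so ord(q) = 4.
(Structurally, H here is isomorphic to Z_2 x Z_4.)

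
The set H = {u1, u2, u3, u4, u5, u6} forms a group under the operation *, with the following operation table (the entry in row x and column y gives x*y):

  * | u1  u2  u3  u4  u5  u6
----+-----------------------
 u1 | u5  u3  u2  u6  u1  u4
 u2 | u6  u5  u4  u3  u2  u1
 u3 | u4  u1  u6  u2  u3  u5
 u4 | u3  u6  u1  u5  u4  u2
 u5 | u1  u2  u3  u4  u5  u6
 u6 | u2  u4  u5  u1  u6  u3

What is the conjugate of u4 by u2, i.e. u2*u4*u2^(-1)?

u1

The identity is u5. In row u2, the entry u5 sits in column u2, so u2^(-1) = u2.
u2*u4 = u3
u3*u2 = u1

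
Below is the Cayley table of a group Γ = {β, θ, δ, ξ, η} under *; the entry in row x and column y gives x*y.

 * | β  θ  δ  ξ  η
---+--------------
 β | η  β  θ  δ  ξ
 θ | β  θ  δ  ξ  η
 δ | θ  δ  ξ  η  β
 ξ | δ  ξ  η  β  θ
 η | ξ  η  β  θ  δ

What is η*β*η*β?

η*β = ξ
ξ*η = θ
θ*β = β

β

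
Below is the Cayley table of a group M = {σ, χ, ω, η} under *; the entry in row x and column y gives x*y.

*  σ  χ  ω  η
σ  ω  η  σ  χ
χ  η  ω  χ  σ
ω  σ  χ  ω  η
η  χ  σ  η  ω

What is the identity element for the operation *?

The identity e satisfies e*x = x for all x, so its row in the table reproduces the column headers.
Row ω reads: σ, χ, ω, η — exactly the header order. So ω is the identity.

ω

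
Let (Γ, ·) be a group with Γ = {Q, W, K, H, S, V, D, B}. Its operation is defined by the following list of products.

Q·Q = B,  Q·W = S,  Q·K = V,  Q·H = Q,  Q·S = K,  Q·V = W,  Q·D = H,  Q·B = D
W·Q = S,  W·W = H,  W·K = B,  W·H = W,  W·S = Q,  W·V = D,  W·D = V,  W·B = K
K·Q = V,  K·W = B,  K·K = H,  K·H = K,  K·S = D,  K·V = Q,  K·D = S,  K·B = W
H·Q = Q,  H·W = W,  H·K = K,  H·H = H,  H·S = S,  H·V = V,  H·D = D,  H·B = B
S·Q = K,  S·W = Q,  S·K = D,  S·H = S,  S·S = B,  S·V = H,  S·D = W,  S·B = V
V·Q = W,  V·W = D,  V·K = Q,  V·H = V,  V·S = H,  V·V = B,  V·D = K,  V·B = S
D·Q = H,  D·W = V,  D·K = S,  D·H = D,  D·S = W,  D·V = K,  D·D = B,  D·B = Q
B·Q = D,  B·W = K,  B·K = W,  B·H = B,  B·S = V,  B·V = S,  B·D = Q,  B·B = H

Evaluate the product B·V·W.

B·V = S
S·W = Q

Q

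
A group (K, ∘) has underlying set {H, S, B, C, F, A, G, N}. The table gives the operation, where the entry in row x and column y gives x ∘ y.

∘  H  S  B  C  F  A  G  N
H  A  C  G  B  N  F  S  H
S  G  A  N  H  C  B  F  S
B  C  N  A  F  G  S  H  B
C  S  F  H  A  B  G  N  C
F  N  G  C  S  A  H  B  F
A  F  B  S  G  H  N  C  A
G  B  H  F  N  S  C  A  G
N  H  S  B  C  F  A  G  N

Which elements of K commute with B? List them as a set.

{A, B, N, S}

Compare row B with column B entry by entry.
S ∘ B = N = B ∘ S, so S commutes with B.
C ∘ B = H but B ∘ C = F, so C does not.
Collecting the elements that commute with B: C(B) = {A, B, N, S}.
(Structurally, K here is isomorphic to the quaternion group Q_8.)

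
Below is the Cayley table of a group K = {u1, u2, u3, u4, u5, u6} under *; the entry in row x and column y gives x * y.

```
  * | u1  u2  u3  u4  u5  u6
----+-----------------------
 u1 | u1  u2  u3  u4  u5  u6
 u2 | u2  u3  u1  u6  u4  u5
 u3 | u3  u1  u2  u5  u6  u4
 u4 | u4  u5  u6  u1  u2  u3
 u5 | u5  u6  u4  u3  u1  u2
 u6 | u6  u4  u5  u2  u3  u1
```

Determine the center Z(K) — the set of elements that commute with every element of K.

{u1}

An element z is central iff its row equals its column in the table.
For u6: u6 * u2 = u4 ≠ u5 = u2 * u6, so u6 ∉ Z.
Checking each element this way leaves Z(K) = {u1}.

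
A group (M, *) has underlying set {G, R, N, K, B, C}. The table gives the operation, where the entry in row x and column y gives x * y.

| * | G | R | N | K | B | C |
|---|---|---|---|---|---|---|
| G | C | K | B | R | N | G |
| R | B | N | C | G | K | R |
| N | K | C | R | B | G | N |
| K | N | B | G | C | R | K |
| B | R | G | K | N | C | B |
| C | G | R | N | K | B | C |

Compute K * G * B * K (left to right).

K * G = N
N * B = G
G * K = R

R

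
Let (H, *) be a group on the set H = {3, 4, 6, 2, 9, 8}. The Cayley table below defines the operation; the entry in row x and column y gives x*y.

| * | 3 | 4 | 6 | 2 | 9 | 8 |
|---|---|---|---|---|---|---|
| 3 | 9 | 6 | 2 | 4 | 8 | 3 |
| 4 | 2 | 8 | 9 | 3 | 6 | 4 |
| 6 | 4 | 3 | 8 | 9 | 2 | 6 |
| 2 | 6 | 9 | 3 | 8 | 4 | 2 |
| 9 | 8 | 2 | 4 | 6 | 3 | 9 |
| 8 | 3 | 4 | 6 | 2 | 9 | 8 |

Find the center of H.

{8}

An element z is central iff its row equals its column in the table.
For 6: 6*9 = 2 ≠ 4 = 9*6, so 6 ∉ Z.
Checking each element this way leaves Z(H) = {8}.
(Structurally, H here is isomorphic to the symmetric group S_3.)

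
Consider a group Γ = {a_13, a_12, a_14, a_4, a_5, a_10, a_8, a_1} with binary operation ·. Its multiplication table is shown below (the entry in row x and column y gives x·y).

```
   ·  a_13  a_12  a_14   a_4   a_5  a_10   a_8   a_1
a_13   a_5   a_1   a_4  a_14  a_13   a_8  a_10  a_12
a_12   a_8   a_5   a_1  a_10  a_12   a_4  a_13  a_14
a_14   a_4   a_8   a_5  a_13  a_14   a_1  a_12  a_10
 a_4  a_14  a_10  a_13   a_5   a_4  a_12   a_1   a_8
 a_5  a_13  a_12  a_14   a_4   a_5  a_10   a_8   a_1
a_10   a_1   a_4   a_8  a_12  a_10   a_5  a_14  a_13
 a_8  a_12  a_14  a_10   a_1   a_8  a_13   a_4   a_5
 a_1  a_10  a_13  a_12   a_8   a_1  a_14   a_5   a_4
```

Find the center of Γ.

An element z is central iff its row equals its column in the table.
For a_14: a_14·a_8 = a_12 ≠ a_10 = a_8·a_14, so a_14 ∉ Z.
Checking each element this way leaves Z(Γ) = {a_4, a_5}.

{a_4, a_5}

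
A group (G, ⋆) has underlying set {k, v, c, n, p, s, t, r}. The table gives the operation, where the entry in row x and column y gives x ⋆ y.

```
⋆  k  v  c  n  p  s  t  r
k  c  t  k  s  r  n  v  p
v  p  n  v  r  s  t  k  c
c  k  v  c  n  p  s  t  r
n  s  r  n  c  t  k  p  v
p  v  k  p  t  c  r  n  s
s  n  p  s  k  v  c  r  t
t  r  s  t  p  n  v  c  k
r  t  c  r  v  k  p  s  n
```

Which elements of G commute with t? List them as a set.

Compare row t with column t entry by entry.
p ⋆ t = n = t ⋆ p, so p commutes with t.
v ⋆ t = k but t ⋆ v = s, so v does not.
Collecting the elements that commute with t: C(t) = {c, n, p, t}.

{c, n, p, t}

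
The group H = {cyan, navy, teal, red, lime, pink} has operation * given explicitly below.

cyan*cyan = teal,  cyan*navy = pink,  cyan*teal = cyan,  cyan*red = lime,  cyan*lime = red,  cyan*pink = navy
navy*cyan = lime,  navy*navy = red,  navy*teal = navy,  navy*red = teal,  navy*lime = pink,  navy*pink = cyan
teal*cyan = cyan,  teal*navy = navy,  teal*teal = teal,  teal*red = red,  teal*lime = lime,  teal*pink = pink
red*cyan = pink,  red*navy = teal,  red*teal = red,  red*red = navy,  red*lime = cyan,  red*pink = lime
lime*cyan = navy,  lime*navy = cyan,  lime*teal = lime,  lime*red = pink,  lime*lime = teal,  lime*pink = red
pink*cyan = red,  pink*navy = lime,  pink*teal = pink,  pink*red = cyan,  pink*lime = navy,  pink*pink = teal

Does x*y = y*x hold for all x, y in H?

No

red*lime = cyan but lime*red = pink.
Since red and lime do not commute, H is not abelian.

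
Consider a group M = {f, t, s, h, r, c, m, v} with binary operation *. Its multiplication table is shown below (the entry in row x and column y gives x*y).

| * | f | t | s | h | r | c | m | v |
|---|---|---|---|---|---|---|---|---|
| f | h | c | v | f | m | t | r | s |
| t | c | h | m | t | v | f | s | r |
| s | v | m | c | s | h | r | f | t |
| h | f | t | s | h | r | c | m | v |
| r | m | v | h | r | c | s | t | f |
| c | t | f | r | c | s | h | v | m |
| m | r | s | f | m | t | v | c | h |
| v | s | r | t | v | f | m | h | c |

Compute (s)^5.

s^1 = s
s^2 = s*s = c
s^3 = c*s = r
s^4 = r*s = h
s^5 = h*s = s

s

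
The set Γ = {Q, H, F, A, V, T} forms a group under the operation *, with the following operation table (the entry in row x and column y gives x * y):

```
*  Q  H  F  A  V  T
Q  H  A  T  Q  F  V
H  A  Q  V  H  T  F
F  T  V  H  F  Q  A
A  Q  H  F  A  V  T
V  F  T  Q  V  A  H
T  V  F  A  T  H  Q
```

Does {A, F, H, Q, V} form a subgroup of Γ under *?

Q * F = T, which is not in {A, F, H, Q, V}.
The subset is not closed under *, so it is not a subgroup.

No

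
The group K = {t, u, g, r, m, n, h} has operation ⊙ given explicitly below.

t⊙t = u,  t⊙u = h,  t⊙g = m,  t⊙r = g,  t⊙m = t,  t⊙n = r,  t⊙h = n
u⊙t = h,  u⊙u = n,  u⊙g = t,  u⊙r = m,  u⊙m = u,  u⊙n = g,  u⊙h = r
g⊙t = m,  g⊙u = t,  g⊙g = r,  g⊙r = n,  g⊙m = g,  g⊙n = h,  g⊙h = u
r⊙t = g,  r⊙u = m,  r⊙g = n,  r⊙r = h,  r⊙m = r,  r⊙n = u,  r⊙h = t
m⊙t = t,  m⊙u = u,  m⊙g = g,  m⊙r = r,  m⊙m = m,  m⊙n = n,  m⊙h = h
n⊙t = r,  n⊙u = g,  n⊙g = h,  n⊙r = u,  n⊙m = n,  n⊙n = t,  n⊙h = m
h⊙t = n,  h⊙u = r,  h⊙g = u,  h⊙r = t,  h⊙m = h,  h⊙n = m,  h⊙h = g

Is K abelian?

Check whether the table is symmetric across its main diagonal.
Every entry (row x, col y) equals the entry (row y, col x), so K is abelian.

Yes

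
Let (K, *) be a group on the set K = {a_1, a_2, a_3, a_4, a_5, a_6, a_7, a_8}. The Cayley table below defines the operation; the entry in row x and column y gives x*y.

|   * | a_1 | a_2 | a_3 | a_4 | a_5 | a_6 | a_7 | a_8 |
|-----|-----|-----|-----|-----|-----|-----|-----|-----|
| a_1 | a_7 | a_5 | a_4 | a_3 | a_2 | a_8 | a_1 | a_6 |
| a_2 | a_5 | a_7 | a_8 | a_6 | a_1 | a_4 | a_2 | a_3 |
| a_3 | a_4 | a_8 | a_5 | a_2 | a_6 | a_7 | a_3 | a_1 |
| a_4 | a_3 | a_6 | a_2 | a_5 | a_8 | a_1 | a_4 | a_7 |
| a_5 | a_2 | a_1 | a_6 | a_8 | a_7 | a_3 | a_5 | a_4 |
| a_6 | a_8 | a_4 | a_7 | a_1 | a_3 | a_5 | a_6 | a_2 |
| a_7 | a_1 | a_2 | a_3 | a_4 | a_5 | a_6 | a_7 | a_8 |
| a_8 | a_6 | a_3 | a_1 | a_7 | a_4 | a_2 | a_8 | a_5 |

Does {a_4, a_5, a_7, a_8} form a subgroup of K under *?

{a_4, a_5, a_7, a_8} contains the identity a_7.
Checking products: every product of two elements of {a_4, a_5, a_7, a_8} (read from the table) lies in {a_4, a_5, a_7, a_8}, so the set is closed.
In a finite group, a nonempty closed subset is a subgroup. So {a_4, a_5, a_7, a_8} ≤ K.

Yes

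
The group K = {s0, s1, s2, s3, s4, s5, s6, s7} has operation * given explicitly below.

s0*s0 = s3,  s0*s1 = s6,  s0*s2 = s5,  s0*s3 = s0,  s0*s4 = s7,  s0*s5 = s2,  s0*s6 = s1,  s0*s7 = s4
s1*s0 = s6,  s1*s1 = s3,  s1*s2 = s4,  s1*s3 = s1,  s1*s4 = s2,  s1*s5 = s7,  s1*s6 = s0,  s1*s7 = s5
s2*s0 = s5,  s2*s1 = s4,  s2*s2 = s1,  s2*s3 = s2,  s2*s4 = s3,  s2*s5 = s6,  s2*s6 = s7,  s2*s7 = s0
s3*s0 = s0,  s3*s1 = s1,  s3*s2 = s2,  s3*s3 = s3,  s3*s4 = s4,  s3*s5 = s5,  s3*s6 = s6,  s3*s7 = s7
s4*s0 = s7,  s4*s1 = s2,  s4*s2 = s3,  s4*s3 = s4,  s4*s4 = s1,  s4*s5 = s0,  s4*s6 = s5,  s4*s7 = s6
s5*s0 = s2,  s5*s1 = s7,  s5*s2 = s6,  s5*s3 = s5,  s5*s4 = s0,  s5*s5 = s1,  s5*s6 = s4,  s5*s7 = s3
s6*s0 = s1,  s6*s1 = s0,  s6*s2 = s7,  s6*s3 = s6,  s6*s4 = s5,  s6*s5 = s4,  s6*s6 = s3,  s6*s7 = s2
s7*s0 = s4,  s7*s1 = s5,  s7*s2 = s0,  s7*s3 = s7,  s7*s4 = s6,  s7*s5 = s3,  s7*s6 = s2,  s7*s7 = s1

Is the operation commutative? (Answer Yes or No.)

Check whether the table is symmetric across its main diagonal.
Every entry (row x, col y) equals the entry (row y, col x), so K is abelian.

Yes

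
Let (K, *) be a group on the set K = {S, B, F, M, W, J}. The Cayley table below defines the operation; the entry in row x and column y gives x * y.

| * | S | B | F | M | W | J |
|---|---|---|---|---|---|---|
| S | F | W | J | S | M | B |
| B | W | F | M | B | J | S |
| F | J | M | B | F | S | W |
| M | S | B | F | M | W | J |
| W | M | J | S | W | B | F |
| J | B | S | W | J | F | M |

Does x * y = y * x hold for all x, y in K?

Yes

Check whether the table is symmetric across its main diagonal.
Every entry (row x, col y) equals the entry (row y, col x), so K is abelian.
(In fact K ≅ the cyclic group Z_6.)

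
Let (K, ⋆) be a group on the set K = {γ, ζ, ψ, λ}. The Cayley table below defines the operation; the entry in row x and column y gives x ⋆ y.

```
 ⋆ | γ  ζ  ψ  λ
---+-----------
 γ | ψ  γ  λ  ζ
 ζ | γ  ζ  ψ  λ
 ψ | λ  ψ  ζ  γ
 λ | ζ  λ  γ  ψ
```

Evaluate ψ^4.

ψ^1 = ψ
ψ^2 = ψ ⋆ ψ = ζ
ψ^3 = ζ ⋆ ψ = ψ
ψ^4 = ψ ⋆ ψ = ζ
(Structurally, K here is isomorphic to the cyclic group Z_4.)

ζ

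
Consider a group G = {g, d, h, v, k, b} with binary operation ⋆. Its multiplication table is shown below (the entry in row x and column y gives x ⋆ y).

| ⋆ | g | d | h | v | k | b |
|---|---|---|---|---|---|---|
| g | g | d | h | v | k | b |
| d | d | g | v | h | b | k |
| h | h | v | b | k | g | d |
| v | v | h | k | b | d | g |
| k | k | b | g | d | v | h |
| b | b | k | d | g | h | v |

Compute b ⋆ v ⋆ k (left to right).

b ⋆ v = g
g ⋆ k = k

k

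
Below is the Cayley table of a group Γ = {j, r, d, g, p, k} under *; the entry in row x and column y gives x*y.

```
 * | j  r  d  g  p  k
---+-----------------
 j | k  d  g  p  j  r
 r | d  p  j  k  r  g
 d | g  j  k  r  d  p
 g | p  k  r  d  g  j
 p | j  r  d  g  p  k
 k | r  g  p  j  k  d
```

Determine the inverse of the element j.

First locate the identity: row p matches the header, so p is the identity.
Scan row j for p: j*g = p. Hence j^(-1) = g.

g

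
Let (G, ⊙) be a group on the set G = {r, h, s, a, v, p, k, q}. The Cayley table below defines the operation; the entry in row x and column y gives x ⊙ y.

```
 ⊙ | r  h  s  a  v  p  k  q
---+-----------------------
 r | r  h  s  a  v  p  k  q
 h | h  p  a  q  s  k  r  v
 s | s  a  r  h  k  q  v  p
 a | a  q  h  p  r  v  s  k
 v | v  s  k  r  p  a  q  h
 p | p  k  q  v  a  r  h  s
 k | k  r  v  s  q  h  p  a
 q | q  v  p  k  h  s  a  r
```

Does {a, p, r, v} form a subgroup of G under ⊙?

{a, p, r, v} contains the identity r.
Checking products: every product of two elements of {a, p, r, v} (read from the table) lies in {a, p, r, v}, so the set is closed.
In a finite group, a nonempty closed subset is a subgroup. So {a, p, r, v} ≤ G.
(Structurally, G here is isomorphic to Z_2 x Z_4.)

Yes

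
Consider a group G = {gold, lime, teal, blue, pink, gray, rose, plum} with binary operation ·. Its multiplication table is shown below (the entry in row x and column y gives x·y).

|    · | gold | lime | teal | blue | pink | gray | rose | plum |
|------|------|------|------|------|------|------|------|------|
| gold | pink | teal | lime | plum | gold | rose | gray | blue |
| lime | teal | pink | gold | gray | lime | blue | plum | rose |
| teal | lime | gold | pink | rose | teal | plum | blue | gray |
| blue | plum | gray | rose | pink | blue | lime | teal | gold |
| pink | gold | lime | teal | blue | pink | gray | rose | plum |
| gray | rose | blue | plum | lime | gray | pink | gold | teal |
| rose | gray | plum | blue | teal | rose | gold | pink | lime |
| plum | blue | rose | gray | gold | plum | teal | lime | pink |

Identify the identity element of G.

The identity e satisfies e·x = x for all x, so its row in the table reproduces the column headers.
Row pink reads: gold, lime, teal, blue, pink, gray, rose, plum — exactly the header order. So pink is the identity.
(Structurally, G here is isomorphic to the elementary abelian group (Z_2)^3.)

pink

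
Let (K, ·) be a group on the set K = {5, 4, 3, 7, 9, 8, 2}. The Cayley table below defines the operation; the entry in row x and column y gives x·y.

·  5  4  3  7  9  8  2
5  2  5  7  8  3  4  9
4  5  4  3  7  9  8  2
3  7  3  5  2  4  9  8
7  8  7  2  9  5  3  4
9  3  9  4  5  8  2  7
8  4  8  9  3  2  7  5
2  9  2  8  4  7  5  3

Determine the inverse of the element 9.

First locate the identity: row 4 matches the header, so 4 is the identity.
Scan row 9 for 4: 9·3 = 4. Hence 9^(-1) = 3.

3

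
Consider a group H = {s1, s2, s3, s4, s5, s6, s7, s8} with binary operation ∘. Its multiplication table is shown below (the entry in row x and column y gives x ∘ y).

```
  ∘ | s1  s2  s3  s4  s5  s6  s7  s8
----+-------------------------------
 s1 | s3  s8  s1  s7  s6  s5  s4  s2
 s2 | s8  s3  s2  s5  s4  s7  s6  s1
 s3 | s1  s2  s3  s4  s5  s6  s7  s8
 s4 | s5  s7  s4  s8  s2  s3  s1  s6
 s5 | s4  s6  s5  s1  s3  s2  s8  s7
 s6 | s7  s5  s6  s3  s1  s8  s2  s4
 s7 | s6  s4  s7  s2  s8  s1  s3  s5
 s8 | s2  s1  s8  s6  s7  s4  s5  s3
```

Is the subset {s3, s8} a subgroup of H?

{s3, s8} contains the identity s3.
Checking products: every product of two elements of {s3, s8} (read from the table) lies in {s3, s8}, so the set is closed.
In a finite group, a nonempty closed subset is a subgroup. So {s3, s8} ≤ H.

Yes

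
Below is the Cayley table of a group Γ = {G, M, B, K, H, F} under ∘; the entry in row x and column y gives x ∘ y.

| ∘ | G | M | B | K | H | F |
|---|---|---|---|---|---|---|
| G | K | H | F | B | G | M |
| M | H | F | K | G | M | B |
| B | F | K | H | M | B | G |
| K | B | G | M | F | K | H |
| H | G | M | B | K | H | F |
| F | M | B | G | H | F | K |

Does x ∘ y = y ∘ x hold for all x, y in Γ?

Check whether the table is symmetric across its main diagonal.
Every entry (row x, col y) equals the entry (row y, col x), so Γ is abelian.

Yes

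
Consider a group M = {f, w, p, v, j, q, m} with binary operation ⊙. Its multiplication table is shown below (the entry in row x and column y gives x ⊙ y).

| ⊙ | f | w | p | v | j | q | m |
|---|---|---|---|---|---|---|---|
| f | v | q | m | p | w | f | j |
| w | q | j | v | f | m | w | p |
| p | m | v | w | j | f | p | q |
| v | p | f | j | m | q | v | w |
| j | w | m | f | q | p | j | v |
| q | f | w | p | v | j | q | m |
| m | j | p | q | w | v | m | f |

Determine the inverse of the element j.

v

First locate the identity: row q matches the header, so q is the identity.
Scan row j for q: j ⊙ v = q. Hence j^(-1) = v.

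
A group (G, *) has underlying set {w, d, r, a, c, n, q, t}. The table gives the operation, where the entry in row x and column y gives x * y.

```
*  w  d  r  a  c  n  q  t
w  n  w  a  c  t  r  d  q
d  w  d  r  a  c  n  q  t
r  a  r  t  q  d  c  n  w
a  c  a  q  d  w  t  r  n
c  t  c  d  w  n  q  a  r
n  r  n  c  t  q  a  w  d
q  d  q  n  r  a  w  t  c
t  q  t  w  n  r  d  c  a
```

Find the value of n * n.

Read row n, column n: n * n = a.

a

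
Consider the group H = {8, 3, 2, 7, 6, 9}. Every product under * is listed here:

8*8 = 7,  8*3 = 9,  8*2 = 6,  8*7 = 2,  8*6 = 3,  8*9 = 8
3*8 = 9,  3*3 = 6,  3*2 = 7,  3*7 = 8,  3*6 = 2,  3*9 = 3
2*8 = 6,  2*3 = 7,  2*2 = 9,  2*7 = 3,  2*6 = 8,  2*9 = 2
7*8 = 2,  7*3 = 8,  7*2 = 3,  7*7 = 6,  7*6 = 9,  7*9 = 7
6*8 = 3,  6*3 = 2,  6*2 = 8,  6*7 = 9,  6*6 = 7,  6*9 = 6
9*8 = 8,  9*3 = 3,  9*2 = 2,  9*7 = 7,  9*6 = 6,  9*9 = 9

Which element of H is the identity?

The identity e satisfies e * x = x for all x, so its row in the table reproduces the column headers.
Row 9 reads: 8, 3, 2, 7, 6, 9 — exactly the header order. So 9 is the identity.
(Structurally, H here is isomorphic to the cyclic group Z_6.)

9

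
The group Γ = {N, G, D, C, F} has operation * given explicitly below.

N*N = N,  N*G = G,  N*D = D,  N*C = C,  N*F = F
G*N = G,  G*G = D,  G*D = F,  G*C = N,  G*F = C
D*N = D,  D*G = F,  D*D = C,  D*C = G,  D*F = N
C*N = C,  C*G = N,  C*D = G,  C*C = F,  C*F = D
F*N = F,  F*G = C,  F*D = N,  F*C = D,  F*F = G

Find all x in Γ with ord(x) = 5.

{C, D, F, G}

Identity is N. Compute the order of each non-identity element by repeated multiplication:
  G: G → D → F → C → N  (order 5)
  D: D → C → G → F → N  (order 5)
  C: C → F → D → G → N  (order 5)
  F: F → G → C → D → N  (order 5)
Elements of order 5: {C, D, F, G}.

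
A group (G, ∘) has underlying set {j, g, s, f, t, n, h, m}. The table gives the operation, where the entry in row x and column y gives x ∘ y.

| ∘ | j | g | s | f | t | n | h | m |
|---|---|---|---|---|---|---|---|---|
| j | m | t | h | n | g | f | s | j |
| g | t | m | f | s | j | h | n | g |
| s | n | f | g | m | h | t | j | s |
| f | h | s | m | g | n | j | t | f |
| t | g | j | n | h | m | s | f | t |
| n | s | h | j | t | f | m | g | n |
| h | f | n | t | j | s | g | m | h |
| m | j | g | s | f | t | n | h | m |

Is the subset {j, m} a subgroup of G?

Yes

{j, m} contains the identity m.
Checking products: every product of two elements of {j, m} (read from the table) lies in {j, m}, so the set is closed.
In a finite group, a nonempty closed subset is a subgroup. So {j, m} ≤ G.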